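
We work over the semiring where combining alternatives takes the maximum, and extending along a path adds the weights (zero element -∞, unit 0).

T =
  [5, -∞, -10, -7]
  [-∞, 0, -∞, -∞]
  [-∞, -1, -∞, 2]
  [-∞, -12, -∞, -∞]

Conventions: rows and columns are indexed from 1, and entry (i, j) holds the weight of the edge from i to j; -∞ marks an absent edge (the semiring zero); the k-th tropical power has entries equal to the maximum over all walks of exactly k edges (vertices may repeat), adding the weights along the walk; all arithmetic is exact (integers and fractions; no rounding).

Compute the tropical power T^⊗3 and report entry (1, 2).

T^⊗2:
  [10, -11, -5, -2]
  [-∞, 0, -∞, -∞]
  [-∞, -1, -∞, -∞]
  [-∞, -12, -∞, -∞]
T^⊗3:
  [15, -6, 0, 3]
  [-∞, 0, -∞, -∞]
  [-∞, -1, -∞, -∞]
  [-∞, -12, -∞, -∞]
Key observation: the optimum is the walk 1->1->3->2, with weight 5 + (-10) + (-1) = -6.
Optimal value attained by: walk 1->1->3->2.
Answer: (T^⊗3)[1][2] = -6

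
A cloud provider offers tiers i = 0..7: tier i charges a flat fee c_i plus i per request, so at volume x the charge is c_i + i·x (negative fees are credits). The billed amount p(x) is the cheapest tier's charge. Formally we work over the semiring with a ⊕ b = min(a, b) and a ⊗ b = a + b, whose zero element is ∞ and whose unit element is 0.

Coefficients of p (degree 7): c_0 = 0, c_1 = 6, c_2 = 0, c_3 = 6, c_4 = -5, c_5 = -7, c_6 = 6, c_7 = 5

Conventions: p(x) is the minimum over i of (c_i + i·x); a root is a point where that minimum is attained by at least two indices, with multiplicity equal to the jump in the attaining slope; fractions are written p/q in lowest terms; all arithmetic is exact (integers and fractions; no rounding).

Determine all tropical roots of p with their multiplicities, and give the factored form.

hull edge (i=0, c=0) to (i=5, c=-7): slope -7/5, span 5
hull edge (i=5, c=-7) to (i=7, c=5): slope 6, span 2
Factored form: p(x) = 5 ⊗ (x ⊕ (-6)) ⊗ (x ⊕ (-6)) ⊗ (x ⊕ 7/5) ⊗ (x ⊕ 7/5) ⊗ (x ⊕ 7/5) ⊗ (x ⊕ 7/5) ⊗ (x ⊕ 7/5)
Answer: roots = -6 (mult 2), 7/5 (mult 5)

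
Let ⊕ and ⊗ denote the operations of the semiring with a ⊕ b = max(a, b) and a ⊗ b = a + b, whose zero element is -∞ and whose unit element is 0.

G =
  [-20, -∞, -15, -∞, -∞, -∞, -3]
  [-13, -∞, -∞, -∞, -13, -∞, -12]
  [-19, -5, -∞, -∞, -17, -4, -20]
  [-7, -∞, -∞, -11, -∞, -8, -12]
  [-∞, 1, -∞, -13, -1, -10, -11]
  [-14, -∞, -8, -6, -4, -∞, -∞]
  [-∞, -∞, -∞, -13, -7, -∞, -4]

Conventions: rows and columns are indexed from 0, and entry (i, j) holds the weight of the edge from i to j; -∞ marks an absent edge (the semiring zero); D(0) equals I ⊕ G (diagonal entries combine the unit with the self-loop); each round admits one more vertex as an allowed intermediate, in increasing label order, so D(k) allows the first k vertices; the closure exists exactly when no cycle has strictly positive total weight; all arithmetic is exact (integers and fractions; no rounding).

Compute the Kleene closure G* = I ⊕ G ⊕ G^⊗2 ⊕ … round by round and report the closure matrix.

D(0):
  [0, -∞, -15, -∞, -∞, -∞, -3]
  [-13, 0, -∞, -∞, -13, -∞, -12]
  [-19, -5, 0, -∞, -17, -4, -20]
  [-7, -∞, -∞, 0, -∞, -8, -12]
  [-∞, 1, -∞, -13, 0, -10, -11]
  [-14, -∞, -8, -6, -4, 0, -∞]
  [-∞, -∞, -∞, -13, -7, -∞, 0]
D(1):
  [0, -∞, -15, -∞, -∞, -∞, -3]
  [-13, 0, -28, -∞, -13, -∞, -12]
  [-19, -5, 0, -∞, -17, -4, -20]
  [-7, -∞, -22, 0, -∞, -8, -10]
  [-∞, 1, -∞, -13, 0, -10, -11]
  [-14, -∞, -8, -6, -4, 0, -17]
  [-∞, -∞, -∞, -13, -7, -∞, 0]
D(2):
  [0, -∞, -15, -∞, -∞, -∞, -3]
  [-13, 0, -28, -∞, -13, -∞, -12]
  [-18, -5, 0, -∞, -17, -4, -17]
  [-7, -∞, -22, 0, -∞, -8, -10]
  [-12, 1, -27, -13, 0, -10, -11]
  [-14, -∞, -8, -6, -4, 0, -17]
  [-∞, -∞, -∞, -13, -7, -∞, 0]
D(3):
  [0, -20, -15, -∞, -32, -19, -3]
  [-13, 0, -28, -∞, -13, -32, -12]
  [-18, -5, 0, -∞, -17, -4, -17]
  [-7, -27, -22, 0, -39, -8, -10]
  [-12, 1, -27, -13, 0, -10, -11]
  [-14, -13, -8, -6, -4, 0, -17]
  [-∞, -∞, -∞, -13, -7, -∞, 0]
D(4):
  [0, -20, -15, -∞, -32, -19, -3]
  [-13, 0, -28, -∞, -13, -32, -12]
  [-18, -5, 0, -∞, -17, -4, -17]
  [-7, -27, -22, 0, -39, -8, -10]
  [-12, 1, -27, -13, 0, -10, -11]
  [-13, -13, -8, -6, -4, 0, -16]
  [-20, -40, -35, -13, -7, -21, 0]
D(5):
  [0, -20, -15, -45, -32, -19, -3]
  [-13, 0, -28, -26, -13, -23, -12]
  [-18, -5, 0, -30, -17, -4, -17]
  [-7, -27, -22, 0, -39, -8, -10]
  [-12, 1, -27, -13, 0, -10, -11]
  [-13, -3, -8, -6, -4, 0, -15]
  [-19, -6, -34, -13, -7, -17, 0]
D(6):
  [0, -20, -15, -25, -23, -19, -3]
  [-13, 0, -28, -26, -13, -23, -12]
  [-17, -5, 0, -10, -8, -4, -17]
  [-7, -11, -16, 0, -12, -8, -10]
  [-12, 1, -18, -13, 0, -10, -11]
  [-13, -3, -8, -6, -4, 0, -15]
  [-19, -6, -25, -13, -7, -17, 0]
D(7):
  [0, -9, -15, -16, -10, -19, -3]
  [-13, 0, -28, -25, -13, -23, -12]
  [-17, -5, 0, -10, -8, -4, -17]
  [-7, -11, -16, 0, -12, -8, -10]
  [-12, 1, -18, -13, 0, -10, -11]
  [-13, -3, -8, -6, -4, 0, -15]
  [-19, -6, -25, -13, -7, -17, 0]
Answer: G* = [[0, -9, -15, -16, -10, -19, -3], [-13, 0, -28, -25, -13, -23, -12], [-17, -5, 0, -10, -8, -4, -17], [-7, -11, -16, 0, -12, -8, -10], [-12, 1, -18, -13, 0, -10, -11], [-13, -3, -8, -6, -4, 0, -15], [-19, -6, -25, -13, -7, -17, 0]]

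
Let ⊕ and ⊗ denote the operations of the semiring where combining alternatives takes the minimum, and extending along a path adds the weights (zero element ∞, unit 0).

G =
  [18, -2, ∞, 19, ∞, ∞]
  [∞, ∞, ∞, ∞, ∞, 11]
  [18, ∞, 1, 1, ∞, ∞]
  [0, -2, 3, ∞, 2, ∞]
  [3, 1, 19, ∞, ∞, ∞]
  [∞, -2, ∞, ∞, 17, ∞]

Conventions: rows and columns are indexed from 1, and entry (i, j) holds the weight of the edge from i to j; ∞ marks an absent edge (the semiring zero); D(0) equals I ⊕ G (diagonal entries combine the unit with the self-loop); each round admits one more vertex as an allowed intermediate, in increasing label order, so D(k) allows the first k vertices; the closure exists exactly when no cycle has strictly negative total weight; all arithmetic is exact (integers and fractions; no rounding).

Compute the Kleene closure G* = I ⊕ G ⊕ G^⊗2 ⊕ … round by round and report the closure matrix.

D(0):
  [0, -2, ∞, 19, ∞, ∞]
  [∞, 0, ∞, ∞, ∞, 11]
  [18, ∞, 0, 1, ∞, ∞]
  [0, -2, 3, 0, 2, ∞]
  [3, 1, 19, ∞, 0, ∞]
  [∞, -2, ∞, ∞, 17, 0]
D(1):
  [0, -2, ∞, 19, ∞, ∞]
  [∞, 0, ∞, ∞, ∞, 11]
  [18, 16, 0, 1, ∞, ∞]
  [0, -2, 3, 0, 2, ∞]
  [3, 1, 19, 22, 0, ∞]
  [∞, -2, ∞, ∞, 17, 0]
D(2):
  [0, -2, ∞, 19, ∞, 9]
  [∞, 0, ∞, ∞, ∞, 11]
  [18, 16, 0, 1, ∞, 27]
  [0, -2, 3, 0, 2, 9]
  [3, 1, 19, 22, 0, 12]
  [∞, -2, ∞, ∞, 17, 0]
D(3):
  [0, -2, ∞, 19, ∞, 9]
  [∞, 0, ∞, ∞, ∞, 11]
  [18, 16, 0, 1, ∞, 27]
  [0, -2, 3, 0, 2, 9]
  [3, 1, 19, 20, 0, 12]
  [∞, -2, ∞, ∞, 17, 0]
D(4):
  [0, -2, 22, 19, 21, 9]
  [∞, 0, ∞, ∞, ∞, 11]
  [1, -1, 0, 1, 3, 10]
  [0, -2, 3, 0, 2, 9]
  [3, 1, 19, 20, 0, 12]
  [∞, -2, ∞, ∞, 17, 0]
D(5):
  [0, -2, 22, 19, 21, 9]
  [∞, 0, ∞, ∞, ∞, 11]
  [1, -1, 0, 1, 3, 10]
  [0, -2, 3, 0, 2, 9]
  [3, 1, 19, 20, 0, 12]
  [20, -2, 36, 37, 17, 0]
D(6):
  [0, -2, 22, 19, 21, 9]
  [31, 0, 47, 48, 28, 11]
  [1, -1, 0, 1, 3, 10]
  [0, -2, 3, 0, 2, 9]
  [3, 1, 19, 20, 0, 12]
  [20, -2, 36, 37, 17, 0]
Answer: G* = [[0, -2, 22, 19, 21, 9], [31, 0, 47, 48, 28, 11], [1, -1, 0, 1, 3, 10], [0, -2, 3, 0, 2, 9], [3, 1, 19, 20, 0, 12], [20, -2, 36, 37, 17, 0]]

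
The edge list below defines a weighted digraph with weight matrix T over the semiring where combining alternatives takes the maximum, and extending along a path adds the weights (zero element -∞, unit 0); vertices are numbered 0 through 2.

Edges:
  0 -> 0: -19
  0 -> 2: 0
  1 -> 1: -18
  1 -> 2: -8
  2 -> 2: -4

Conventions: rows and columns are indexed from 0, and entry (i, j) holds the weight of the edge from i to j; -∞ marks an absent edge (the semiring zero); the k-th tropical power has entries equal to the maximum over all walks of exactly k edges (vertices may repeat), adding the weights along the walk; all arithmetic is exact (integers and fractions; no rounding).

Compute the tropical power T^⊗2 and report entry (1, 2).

T^⊗2:
  [-38, -∞, -4]
  [-∞, -36, -12]
  [-∞, -∞, -8]
Key observation: the optimum is the walk 1->2->2, with weight (-8) + (-4) = -12.
Optimal value attained by: walk 1->2->2.
Answer: (T^⊗2)[1][2] = -12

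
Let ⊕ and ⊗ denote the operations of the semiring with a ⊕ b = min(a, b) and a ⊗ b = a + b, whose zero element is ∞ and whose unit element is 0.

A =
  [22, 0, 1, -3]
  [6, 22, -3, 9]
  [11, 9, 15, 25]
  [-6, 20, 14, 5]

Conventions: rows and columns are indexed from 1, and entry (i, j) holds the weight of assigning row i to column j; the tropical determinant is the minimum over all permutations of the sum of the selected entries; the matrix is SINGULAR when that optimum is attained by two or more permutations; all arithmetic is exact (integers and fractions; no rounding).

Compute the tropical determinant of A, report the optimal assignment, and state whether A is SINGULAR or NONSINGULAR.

σ = (1, 2, 3, 4): 22 + 22 + 15 + 5 = 64
σ = (1, 2, 4, 3): 22 + 22 + 25 + 14 = 83
σ = (1, 3, 2, 4): 22 + (-3) + 9 + 5 = 33
σ = (1, 3, 4, 2): 22 + (-3) + 25 + 20 = 64
σ = (1, 4, 2, 3): 22 + 9 + 9 + 14 = 54
σ = (1, 4, 3, 2): 22 + 9 + 15 + 20 = 66
σ = (2, 1, 3, 4): 0 + 6 + 15 + 5 = 26
σ = (2, 1, 4, 3): 0 + 6 + 25 + 14 = 45
σ = (2, 3, 1, 4): 0 + (-3) + 11 + 5 = 13
σ = (2, 3, 4, 1): 0 + (-3) + 25 + (-6) = 16
σ = (2, 4, 1, 3): 0 + 9 + 11 + 14 = 34
σ = (2, 4, 3, 1): 0 + 9 + 15 + (-6) = 18
σ = (3, 1, 2, 4): 1 + 6 + 9 + 5 = 21
σ = (3, 1, 4, 2): 1 + 6 + 25 + 20 = 52
σ = (3, 2, 1, 4): 1 + 22 + 11 + 5 = 39
σ = (3, 2, 4, 1): 1 + 22 + 25 + (-6) = 42
σ = (3, 4, 1, 2): 1 + 9 + 11 + 20 = 41
σ = (3, 4, 2, 1): 1 + 9 + 9 + (-6) = 13
σ = (4, 1, 2, 3): (-3) + 6 + 9 + 14 = 26
σ = (4, 1, 3, 2): (-3) + 6 + 15 + 20 = 38
σ = (4, 2, 1, 3): (-3) + 22 + 11 + 14 = 44
σ = (4, 2, 3, 1): (-3) + 22 + 15 + (-6) = 28
σ = (4, 3, 1, 2): (-3) + (-3) + 11 + 20 = 25
σ = (4, 3, 2, 1): (-3) + (-3) + 9 + (-6) = -3
Optimal value attained by: σ = (4, 3, 2, 1).
Answer: det⊕(A) = -3; verdict: NONSINGULAR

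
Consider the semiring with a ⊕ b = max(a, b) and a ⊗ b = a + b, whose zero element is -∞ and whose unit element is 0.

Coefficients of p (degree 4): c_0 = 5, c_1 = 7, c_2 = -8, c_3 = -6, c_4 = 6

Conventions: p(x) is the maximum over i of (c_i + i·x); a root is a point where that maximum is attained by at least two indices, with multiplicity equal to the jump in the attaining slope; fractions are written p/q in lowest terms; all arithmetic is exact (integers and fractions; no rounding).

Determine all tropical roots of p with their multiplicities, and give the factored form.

hull edge (i=0, c=5) to (i=1, c=7): slope 2, span 1
hull edge (i=1, c=7) to (i=4, c=6): slope -1/3, span 3
Factored form: p(x) = 6 ⊗ (x ⊕ (-2)) ⊗ (x ⊕ 1/3) ⊗ (x ⊕ 1/3) ⊗ (x ⊕ 1/3)
Answer: roots = -2 (mult 1), 1/3 (mult 3)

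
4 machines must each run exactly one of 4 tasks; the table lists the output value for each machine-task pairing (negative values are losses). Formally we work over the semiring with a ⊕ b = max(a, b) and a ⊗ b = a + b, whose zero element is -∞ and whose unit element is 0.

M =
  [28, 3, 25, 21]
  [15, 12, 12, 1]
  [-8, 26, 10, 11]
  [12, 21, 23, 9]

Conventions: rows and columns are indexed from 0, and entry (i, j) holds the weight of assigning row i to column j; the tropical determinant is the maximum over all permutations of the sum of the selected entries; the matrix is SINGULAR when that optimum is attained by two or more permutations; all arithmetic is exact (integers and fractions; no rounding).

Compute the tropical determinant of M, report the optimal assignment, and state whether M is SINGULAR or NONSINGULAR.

σ = (0, 1, 2, 3): 28 + 12 + 10 + 9 = 59
σ = (0, 1, 3, 2): 28 + 12 + 11 + 23 = 74
σ = (0, 2, 1, 3): 28 + 12 + 26 + 9 = 75
σ = (0, 2, 3, 1): 28 + 12 + 11 + 21 = 72
σ = (0, 3, 1, 2): 28 + 1 + 26 + 23 = 78
σ = (0, 3, 2, 1): 28 + 1 + 10 + 21 = 60
σ = (1, 0, 2, 3): 3 + 15 + 10 + 9 = 37
σ = (1, 0, 3, 2): 3 + 15 + 11 + 23 = 52
σ = (1, 2, 0, 3): 3 + 12 + (-8) + 9 = 16
σ = (1, 2, 3, 0): 3 + 12 + 11 + 12 = 38
σ = (1, 3, 0, 2): 3 + 1 + (-8) + 23 = 19
σ = (1, 3, 2, 0): 3 + 1 + 10 + 12 = 26
σ = (2, 0, 1, 3): 25 + 15 + 26 + 9 = 75
σ = (2, 0, 3, 1): 25 + 15 + 11 + 21 = 72
σ = (2, 1, 0, 3): 25 + 12 + (-8) + 9 = 38
σ = (2, 1, 3, 0): 25 + 12 + 11 + 12 = 60
σ = (2, 3, 0, 1): 25 + 1 + (-8) + 21 = 39
σ = (2, 3, 1, 0): 25 + 1 + 26 + 12 = 64
σ = (3, 0, 1, 2): 21 + 15 + 26 + 23 = 85
σ = (3, 0, 2, 1): 21 + 15 + 10 + 21 = 67
σ = (3, 1, 0, 2): 21 + 12 + (-8) + 23 = 48
σ = (3, 1, 2, 0): 21 + 12 + 10 + 12 = 55
σ = (3, 2, 0, 1): 21 + 12 + (-8) + 21 = 46
σ = (3, 2, 1, 0): 21 + 12 + 26 + 12 = 71
Optimal value attained by: σ = (3, 0, 1, 2).
Answer: det⊕(M) = 85; verdict: NONSINGULAR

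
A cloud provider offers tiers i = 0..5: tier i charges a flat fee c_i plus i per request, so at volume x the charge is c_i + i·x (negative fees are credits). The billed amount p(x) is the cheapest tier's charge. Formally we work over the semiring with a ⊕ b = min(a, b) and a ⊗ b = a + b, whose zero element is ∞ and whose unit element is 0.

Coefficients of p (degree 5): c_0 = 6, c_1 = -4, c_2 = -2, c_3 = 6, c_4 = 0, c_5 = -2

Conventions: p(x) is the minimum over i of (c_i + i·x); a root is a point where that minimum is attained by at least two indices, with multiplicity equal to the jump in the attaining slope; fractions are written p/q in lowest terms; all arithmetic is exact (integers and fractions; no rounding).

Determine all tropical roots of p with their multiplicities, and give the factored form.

hull edge (i=0, c=6) to (i=1, c=-4): slope -10, span 1
hull edge (i=1, c=-4) to (i=5, c=-2): slope 1/2, span 4
Factored form: p(x) = -2 ⊗ (x ⊕ (-1/2)) ⊗ (x ⊕ (-1/2)) ⊗ (x ⊕ (-1/2)) ⊗ (x ⊕ (-1/2)) ⊗ (x ⊕ 10)
Answer: roots = -1/2 (mult 4), 10 (mult 1)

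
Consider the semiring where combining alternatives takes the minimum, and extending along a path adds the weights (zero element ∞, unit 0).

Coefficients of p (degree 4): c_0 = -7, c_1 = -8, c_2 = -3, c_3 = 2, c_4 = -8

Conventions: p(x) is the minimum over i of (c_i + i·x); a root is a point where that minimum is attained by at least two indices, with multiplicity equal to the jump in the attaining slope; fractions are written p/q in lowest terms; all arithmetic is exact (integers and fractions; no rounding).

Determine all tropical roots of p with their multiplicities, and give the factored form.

hull edge (i=0, c=-7) to (i=1, c=-8): slope -1, span 1
hull edge (i=1, c=-8) to (i=4, c=-8): slope 0, span 3
Factored form: p(x) = -8 ⊗ (x ⊕ 0) ⊗ (x ⊕ 0) ⊗ (x ⊕ 0) ⊗ (x ⊕ 1)
Answer: roots = 0 (mult 3), 1 (mult 1)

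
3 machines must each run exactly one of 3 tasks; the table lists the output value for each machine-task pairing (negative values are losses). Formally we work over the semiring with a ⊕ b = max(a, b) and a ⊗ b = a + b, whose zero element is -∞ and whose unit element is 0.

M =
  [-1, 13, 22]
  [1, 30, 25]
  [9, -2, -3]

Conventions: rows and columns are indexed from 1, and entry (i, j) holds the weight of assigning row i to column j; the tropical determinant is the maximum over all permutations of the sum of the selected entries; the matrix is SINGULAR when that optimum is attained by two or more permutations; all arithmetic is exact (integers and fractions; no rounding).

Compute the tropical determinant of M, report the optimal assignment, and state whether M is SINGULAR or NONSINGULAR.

σ = (1, 2, 3): (-1) + 30 + (-3) = 26
σ = (1, 3, 2): (-1) + 25 + (-2) = 22
σ = (2, 1, 3): 13 + 1 + (-3) = 11
σ = (2, 3, 1): 13 + 25 + 9 = 47
σ = (3, 1, 2): 22 + 1 + (-2) = 21
σ = (3, 2, 1): 22 + 30 + 9 = 61
Optimal value attained by: σ = (3, 2, 1).
Answer: det⊕(M) = 61; verdict: NONSINGULAR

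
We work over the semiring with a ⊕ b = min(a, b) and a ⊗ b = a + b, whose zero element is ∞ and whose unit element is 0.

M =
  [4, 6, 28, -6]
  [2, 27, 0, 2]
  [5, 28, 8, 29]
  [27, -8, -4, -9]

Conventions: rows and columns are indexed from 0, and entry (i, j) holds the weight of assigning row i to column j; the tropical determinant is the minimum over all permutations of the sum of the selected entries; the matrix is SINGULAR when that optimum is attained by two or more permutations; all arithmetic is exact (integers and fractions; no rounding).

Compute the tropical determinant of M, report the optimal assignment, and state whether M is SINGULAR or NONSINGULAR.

σ = (0, 1, 2, 3): 4 + 27 + 8 + (-9) = 30
σ = (0, 1, 3, 2): 4 + 27 + 29 + (-4) = 56
σ = (0, 2, 1, 3): 4 + 0 + 28 + (-9) = 23
σ = (0, 2, 3, 1): 4 + 0 + 29 + (-8) = 25
σ = (0, 3, 1, 2): 4 + 2 + 28 + (-4) = 30
σ = (0, 3, 2, 1): 4 + 2 + 8 + (-8) = 6
σ = (1, 0, 2, 3): 6 + 2 + 8 + (-9) = 7
σ = (1, 0, 3, 2): 6 + 2 + 29 + (-4) = 33
σ = (1, 2, 0, 3): 6 + 0 + 5 + (-9) = 2
σ = (1, 2, 3, 0): 6 + 0 + 29 + 27 = 62
σ = (1, 3, 0, 2): 6 + 2 + 5 + (-4) = 9
σ = (1, 3, 2, 0): 6 + 2 + 8 + 27 = 43
σ = (2, 0, 1, 3): 28 + 2 + 28 + (-9) = 49
σ = (2, 0, 3, 1): 28 + 2 + 29 + (-8) = 51
σ = (2, 1, 0, 3): 28 + 27 + 5 + (-9) = 51
σ = (2, 1, 3, 0): 28 + 27 + 29 + 27 = 111
σ = (2, 3, 0, 1): 28 + 2 + 5 + (-8) = 27
σ = (2, 3, 1, 0): 28 + 2 + 28 + 27 = 85
σ = (3, 0, 1, 2): (-6) + 2 + 28 + (-4) = 20
σ = (3, 0, 2, 1): (-6) + 2 + 8 + (-8) = -4
σ = (3, 1, 0, 2): (-6) + 27 + 5 + (-4) = 22
σ = (3, 1, 2, 0): (-6) + 27 + 8 + 27 = 56
σ = (3, 2, 0, 1): (-6) + 0 + 5 + (-8) = -9
σ = (3, 2, 1, 0): (-6) + 0 + 28 + 27 = 49
Optimal value attained by: σ = (3, 2, 0, 1).
Answer: det⊕(M) = -9; verdict: NONSINGULAR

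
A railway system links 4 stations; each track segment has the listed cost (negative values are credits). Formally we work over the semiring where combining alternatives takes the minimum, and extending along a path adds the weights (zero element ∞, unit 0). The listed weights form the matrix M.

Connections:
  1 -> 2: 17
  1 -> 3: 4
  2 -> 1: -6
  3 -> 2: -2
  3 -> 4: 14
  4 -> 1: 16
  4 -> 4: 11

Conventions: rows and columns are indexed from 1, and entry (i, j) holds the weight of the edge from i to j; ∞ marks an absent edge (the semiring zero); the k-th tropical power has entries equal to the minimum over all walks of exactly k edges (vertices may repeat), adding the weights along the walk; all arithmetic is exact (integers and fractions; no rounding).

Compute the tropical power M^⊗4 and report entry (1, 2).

M^⊗2:
  [11, 2, ∞, 18]
  [∞, 11, -2, ∞]
  [-8, ∞, ∞, 25]
  [27, 33, 20, 22]
M^⊗3:
  [-4, 28, 15, 29]
  [5, -4, ∞, 12]
  [41, 9, -4, 36]
  [27, 18, 31, 33]
M^⊗4:
  [22, 13, 0, 29]
  [-10, 22, 9, 23]
  [3, -6, 45, 10]
  [12, 29, 31, 44]
Key observation: the optimum is the walk 1->2->1->3->2, with weight 17 + (-6) + 4 + (-2) = 13.
Optimal value attained by: walk 1->2->1->3->2.
Answer: (M^⊗4)[1][2] = 13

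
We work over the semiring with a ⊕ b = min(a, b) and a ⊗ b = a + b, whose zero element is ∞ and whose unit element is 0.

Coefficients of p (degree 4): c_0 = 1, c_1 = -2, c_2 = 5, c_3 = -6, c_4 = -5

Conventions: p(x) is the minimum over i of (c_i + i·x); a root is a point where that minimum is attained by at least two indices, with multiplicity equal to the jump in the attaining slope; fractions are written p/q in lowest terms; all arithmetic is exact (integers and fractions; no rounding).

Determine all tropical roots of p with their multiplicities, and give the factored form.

hull edge (i=0, c=1) to (i=1, c=-2): slope -3, span 1
hull edge (i=1, c=-2) to (i=3, c=-6): slope -2, span 2
hull edge (i=3, c=-6) to (i=4, c=-5): slope 1, span 1
Factored form: p(x) = -5 ⊗ (x ⊕ (-1)) ⊗ (x ⊕ 2) ⊗ (x ⊕ 2) ⊗ (x ⊕ 3)
Answer: roots = -1 (mult 1), 2 (mult 2), 3 (mult 1)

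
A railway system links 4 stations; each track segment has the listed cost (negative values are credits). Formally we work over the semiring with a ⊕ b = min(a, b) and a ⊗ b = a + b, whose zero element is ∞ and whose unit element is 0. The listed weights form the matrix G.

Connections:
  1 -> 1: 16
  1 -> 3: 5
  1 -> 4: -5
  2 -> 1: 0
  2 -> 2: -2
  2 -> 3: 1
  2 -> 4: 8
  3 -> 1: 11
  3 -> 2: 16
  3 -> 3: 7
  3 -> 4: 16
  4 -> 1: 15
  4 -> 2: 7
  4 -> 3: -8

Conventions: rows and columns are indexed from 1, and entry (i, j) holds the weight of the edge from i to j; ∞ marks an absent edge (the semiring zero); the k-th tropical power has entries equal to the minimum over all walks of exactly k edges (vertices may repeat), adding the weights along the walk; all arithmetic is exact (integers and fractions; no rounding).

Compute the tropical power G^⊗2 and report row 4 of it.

G^⊗2:
  [10, 2, -13, 11]
  [-2, -4, -1, -5]
  [16, 14, 8, 6]
  [3, 5, -1, 8]
Answer: row 4 of G^⊗2 = [3, 5, -1, 8]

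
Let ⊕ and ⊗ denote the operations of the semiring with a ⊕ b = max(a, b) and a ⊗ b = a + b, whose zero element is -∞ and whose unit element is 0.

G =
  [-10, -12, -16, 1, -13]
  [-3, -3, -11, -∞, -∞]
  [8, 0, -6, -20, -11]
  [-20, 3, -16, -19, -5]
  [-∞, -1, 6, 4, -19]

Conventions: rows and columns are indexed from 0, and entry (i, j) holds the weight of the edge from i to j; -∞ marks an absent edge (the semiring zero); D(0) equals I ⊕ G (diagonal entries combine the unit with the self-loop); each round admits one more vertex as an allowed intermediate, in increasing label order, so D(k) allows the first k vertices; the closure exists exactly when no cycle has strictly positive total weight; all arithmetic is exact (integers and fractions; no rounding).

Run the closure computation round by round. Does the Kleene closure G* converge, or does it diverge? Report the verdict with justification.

D(0):
  [0, -12, -16, 1, -13]
  [-3, 0, -11, -∞, -∞]
  [8, 0, 0, -20, -11]
  [-20, 3, -16, 0, -5]
  [-∞, -1, 6, 4, 0]
D(1):
  [0, -12, -16, 1, -13]
  [-3, 0, -11, -2, -16]
  [8, 0, 0, 9, -5]
  [-20, 3, -16, 0, -5]
  [-∞, -1, 6, 4, 0]
Detection: at round 2, diagonal entry (3, 3) turns strictly positive.
Key observation: the cycle 3->1->0->3 has total weight 3 + (-3) + 1, which is strictly positive.
Answer: DIVERGES — positive cycle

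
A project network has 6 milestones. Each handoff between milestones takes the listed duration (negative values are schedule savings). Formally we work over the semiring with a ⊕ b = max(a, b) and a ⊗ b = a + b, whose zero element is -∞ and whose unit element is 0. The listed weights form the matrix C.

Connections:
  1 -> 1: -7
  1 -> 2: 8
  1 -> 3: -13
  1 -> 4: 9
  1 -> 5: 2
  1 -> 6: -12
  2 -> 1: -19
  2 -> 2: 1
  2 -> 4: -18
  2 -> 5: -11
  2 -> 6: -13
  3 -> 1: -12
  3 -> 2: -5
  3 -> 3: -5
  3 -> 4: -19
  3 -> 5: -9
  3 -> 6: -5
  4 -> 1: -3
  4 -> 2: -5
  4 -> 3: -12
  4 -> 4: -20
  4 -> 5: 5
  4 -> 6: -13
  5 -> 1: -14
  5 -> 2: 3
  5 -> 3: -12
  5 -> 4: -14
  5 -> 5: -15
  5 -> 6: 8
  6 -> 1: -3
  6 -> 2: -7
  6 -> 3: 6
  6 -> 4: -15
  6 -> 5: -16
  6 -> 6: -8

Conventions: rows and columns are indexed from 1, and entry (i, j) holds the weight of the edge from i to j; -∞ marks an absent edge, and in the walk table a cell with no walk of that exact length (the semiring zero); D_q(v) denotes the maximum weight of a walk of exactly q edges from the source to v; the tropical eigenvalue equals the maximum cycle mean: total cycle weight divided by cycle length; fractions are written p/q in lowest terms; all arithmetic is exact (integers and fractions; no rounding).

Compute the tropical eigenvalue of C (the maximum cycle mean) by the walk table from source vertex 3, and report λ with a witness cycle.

q=0: [-∞, -∞, 0, -∞, -∞, -∞]
q=1: [-12, -5, -5, -19, -9, -5]
q=2: [-8, -4, 1, -3, -10, -1]
q=3: [-4, 0, 5, 1, 2, -2]
q=4: [-2, 5, 4, 5, 6, 10]
q=5: [7, 9, 16, 7, 10, 14]
q=6: [11, 15, 20, 16, 12, 18]
Optimal cycle mean attained by: cycle 1->4->5->6->1, total 9 + 5 + 8 + (-3), length 4.
Answer: λ = 19/4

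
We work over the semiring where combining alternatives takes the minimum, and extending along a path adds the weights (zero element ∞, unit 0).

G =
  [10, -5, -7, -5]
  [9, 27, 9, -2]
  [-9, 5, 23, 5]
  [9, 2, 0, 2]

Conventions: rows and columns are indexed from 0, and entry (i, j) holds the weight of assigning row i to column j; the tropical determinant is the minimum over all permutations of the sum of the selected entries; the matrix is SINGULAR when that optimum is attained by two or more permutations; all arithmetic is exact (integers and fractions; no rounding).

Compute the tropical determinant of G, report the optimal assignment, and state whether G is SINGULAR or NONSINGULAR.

σ = (0, 1, 2, 3): 10 + 27 + 23 + 2 = 62
σ = (0, 1, 3, 2): 10 + 27 + 5 + 0 = 42
σ = (0, 2, 1, 3): 10 + 9 + 5 + 2 = 26
σ = (0, 2, 3, 1): 10 + 9 + 5 + 2 = 26
σ = (0, 3, 1, 2): 10 + (-2) + 5 + 0 = 13
σ = (0, 3, 2, 1): 10 + (-2) + 23 + 2 = 33
σ = (1, 0, 2, 3): (-5) + 9 + 23 + 2 = 29
σ = (1, 0, 3, 2): (-5) + 9 + 5 + 0 = 9
σ = (1, 2, 0, 3): (-5) + 9 + (-9) + 2 = -3
σ = (1, 2, 3, 0): (-5) + 9 + 5 + 9 = 18
σ = (1, 3, 0, 2): (-5) + (-2) + (-9) + 0 = -16
σ = (1, 3, 2, 0): (-5) + (-2) + 23 + 9 = 25
σ = (2, 0, 1, 3): (-7) + 9 + 5 + 2 = 9
σ = (2, 0, 3, 1): (-7) + 9 + 5 + 2 = 9
σ = (2, 1, 0, 3): (-7) + 27 + (-9) + 2 = 13
σ = (2, 1, 3, 0): (-7) + 27 + 5 + 9 = 34
σ = (2, 3, 0, 1): (-7) + (-2) + (-9) + 2 = -16
σ = (2, 3, 1, 0): (-7) + (-2) + 5 + 9 = 5
σ = (3, 0, 1, 2): (-5) + 9 + 5 + 0 = 9
σ = (3, 0, 2, 1): (-5) + 9 + 23 + 2 = 29
σ = (3, 1, 0, 2): (-5) + 27 + (-9) + 0 = 13
σ = (3, 1, 2, 0): (-5) + 27 + 23 + 9 = 54
σ = (3, 2, 0, 1): (-5) + 9 + (-9) + 2 = -3
σ = (3, 2, 1, 0): (-5) + 9 + 5 + 9 = 18
Optimal value attained by: σ = (1, 3, 0, 2).
Answer: det⊕(G) = -16; verdict: SINGULAR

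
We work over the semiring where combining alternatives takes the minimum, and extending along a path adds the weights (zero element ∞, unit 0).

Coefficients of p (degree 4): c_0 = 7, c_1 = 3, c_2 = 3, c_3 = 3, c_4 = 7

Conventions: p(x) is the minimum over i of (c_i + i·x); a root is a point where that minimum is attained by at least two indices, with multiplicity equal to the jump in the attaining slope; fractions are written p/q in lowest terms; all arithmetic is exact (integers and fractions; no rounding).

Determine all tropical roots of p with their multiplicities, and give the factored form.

hull edge (i=0, c=7) to (i=1, c=3): slope -4, span 1
hull edge (i=1, c=3) to (i=3, c=3): slope 0, span 2
hull edge (i=3, c=3) to (i=4, c=7): slope 4, span 1
Factored form: p(x) = 7 ⊗ (x ⊕ (-4)) ⊗ (x ⊕ 0) ⊗ (x ⊕ 0) ⊗ (x ⊕ 4)
Answer: roots = -4 (mult 1), 0 (mult 2), 4 (mult 1)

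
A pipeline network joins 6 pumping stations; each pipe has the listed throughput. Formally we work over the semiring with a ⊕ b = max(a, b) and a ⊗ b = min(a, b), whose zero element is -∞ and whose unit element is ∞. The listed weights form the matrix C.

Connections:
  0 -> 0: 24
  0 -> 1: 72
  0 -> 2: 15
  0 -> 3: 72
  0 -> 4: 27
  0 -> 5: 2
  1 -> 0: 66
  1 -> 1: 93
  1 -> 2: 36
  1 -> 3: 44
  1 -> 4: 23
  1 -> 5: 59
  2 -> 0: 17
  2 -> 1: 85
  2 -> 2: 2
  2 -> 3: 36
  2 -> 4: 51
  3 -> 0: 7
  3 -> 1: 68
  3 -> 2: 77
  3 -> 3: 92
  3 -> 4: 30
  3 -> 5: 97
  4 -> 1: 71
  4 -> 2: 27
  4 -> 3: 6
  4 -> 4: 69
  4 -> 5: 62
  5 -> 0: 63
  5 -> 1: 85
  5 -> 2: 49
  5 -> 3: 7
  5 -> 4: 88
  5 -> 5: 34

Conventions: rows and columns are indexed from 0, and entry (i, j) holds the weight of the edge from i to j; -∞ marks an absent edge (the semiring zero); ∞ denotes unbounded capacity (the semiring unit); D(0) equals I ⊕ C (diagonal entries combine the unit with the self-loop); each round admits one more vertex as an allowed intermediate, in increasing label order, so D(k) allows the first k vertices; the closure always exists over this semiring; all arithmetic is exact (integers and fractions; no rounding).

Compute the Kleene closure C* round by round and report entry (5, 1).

D(0):
  [∞, 72, 15, 72, 27, 2]
  [66, ∞, 36, 44, 23, 59]
  [17, 85, ∞, 36, 51, -∞]
  [7, 68, 77, ∞, 30, 97]
  [-∞, 71, 27, 6, ∞, 62]
  [63, 85, 49, 7, 88, ∞]
D(1):
  [∞, 72, 15, 72, 27, 2]
  [66, ∞, 36, 66, 27, 59]
  [17, 85, ∞, 36, 51, 2]
  [7, 68, 77, ∞, 30, 97]
  [-∞, 71, 27, 6, ∞, 62]
  [63, 85, 49, 63, 88, ∞]
D(2):
  [∞, 72, 36, 72, 27, 59]
  [66, ∞, 36, 66, 27, 59]
  [66, 85, ∞, 66, 51, 59]
  [66, 68, 77, ∞, 30, 97]
  [66, 71, 36, 66, ∞, 62]
  [66, 85, 49, 66, 88, ∞]
D(3):
  [∞, 72, 36, 72, 36, 59]
  [66, ∞, 36, 66, 36, 59]
  [66, 85, ∞, 66, 51, 59]
  [66, 77, 77, ∞, 51, 97]
  [66, 71, 36, 66, ∞, 62]
  [66, 85, 49, 66, 88, ∞]
D(4):
  [∞, 72, 72, 72, 51, 72]
  [66, ∞, 66, 66, 51, 66]
  [66, 85, ∞, 66, 51, 66]
  [66, 77, 77, ∞, 51, 97]
  [66, 71, 66, 66, ∞, 66]
  [66, 85, 66, 66, 88, ∞]
D(5):
  [∞, 72, 72, 72, 51, 72]
  [66, ∞, 66, 66, 51, 66]
  [66, 85, ∞, 66, 51, 66]
  [66, 77, 77, ∞, 51, 97]
  [66, 71, 66, 66, ∞, 66]
  [66, 85, 66, 66, 88, ∞]
D(6):
  [∞, 72, 72, 72, 72, 72]
  [66, ∞, 66, 66, 66, 66]
  [66, 85, ∞, 66, 66, 66]
  [66, 85, 77, ∞, 88, 97]
  [66, 71, 66, 66, ∞, 66]
  [66, 85, 66, 66, 88, ∞]
Answer: C*[5][1] = 85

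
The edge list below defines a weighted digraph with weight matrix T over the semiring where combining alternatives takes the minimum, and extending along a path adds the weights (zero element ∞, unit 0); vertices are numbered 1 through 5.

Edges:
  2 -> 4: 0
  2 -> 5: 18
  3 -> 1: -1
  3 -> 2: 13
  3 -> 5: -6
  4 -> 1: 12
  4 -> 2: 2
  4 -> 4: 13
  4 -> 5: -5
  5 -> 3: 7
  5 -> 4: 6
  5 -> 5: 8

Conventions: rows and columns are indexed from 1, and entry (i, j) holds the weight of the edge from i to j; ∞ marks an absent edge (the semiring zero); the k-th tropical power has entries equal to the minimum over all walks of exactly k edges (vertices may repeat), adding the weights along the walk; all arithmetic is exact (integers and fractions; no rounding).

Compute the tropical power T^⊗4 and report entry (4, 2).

T^⊗2:
  [∞, ∞, ∞, ∞, ∞]
  [12, 2, 25, 13, -5]
  [∞, ∞, 1, 0, 2]
  [25, 15, 2, 1, 3]
  [6, 8, 15, 14, 1]
T^⊗3:
  [∞, ∞, ∞, ∞, ∞]
  [24, 15, 2, 1, 3]
  [0, 2, 9, 8, -5]
  [1, 3, 10, 9, -4]
  [14, 16, 8, 7, 9]
T^⊗4:
  [∞, ∞, ∞, ∞, ∞]
  [1, 3, 10, 9, -4]
  [8, 10, 2, 1, 3]
  [9, 11, 3, 2, 4]
  [7, 9, 16, 15, 2]
Key observation: the optimum is the walk 4->5->5->4->2, with weight (-5) + 8 + 6 + 2 = 11.
Optimal value attained by: walk 4->5->5->4->2.
Answer: (T^⊗4)[4][2] = 11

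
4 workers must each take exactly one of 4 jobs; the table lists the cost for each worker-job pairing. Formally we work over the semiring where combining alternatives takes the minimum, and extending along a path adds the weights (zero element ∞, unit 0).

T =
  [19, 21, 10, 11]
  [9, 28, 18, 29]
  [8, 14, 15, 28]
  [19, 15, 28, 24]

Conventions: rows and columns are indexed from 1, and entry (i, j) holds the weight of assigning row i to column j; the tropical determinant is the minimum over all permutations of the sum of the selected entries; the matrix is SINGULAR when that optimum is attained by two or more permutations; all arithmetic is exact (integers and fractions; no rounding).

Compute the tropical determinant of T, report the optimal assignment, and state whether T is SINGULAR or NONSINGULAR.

σ = (1, 2, 3, 4): 19 + 28 + 15 + 24 = 86
σ = (1, 2, 4, 3): 19 + 28 + 28 + 28 = 103
σ = (1, 3, 2, 4): 19 + 18 + 14 + 24 = 75
σ = (1, 3, 4, 2): 19 + 18 + 28 + 15 = 80
σ = (1, 4, 2, 3): 19 + 29 + 14 + 28 = 90
σ = (1, 4, 3, 2): 19 + 29 + 15 + 15 = 78
σ = (2, 1, 3, 4): 21 + 9 + 15 + 24 = 69
σ = (2, 1, 4, 3): 21 + 9 + 28 + 28 = 86
σ = (2, 3, 1, 4): 21 + 18 + 8 + 24 = 71
σ = (2, 3, 4, 1): 21 + 18 + 28 + 19 = 86
σ = (2, 4, 1, 3): 21 + 29 + 8 + 28 = 86
σ = (2, 4, 3, 1): 21 + 29 + 15 + 19 = 84
σ = (3, 1, 2, 4): 10 + 9 + 14 + 24 = 57
σ = (3, 1, 4, 2): 10 + 9 + 28 + 15 = 62
σ = (3, 2, 1, 4): 10 + 28 + 8 + 24 = 70
σ = (3, 2, 4, 1): 10 + 28 + 28 + 19 = 85
σ = (3, 4, 1, 2): 10 + 29 + 8 + 15 = 62
σ = (3, 4, 2, 1): 10 + 29 + 14 + 19 = 72
σ = (4, 1, 2, 3): 11 + 9 + 14 + 28 = 62
σ = (4, 1, 3, 2): 11 + 9 + 15 + 15 = 50
σ = (4, 2, 1, 3): 11 + 28 + 8 + 28 = 75
σ = (4, 2, 3, 1): 11 + 28 + 15 + 19 = 73
σ = (4, 3, 1, 2): 11 + 18 + 8 + 15 = 52
σ = (4, 3, 2, 1): 11 + 18 + 14 + 19 = 62
Optimal value attained by: σ = (4, 1, 3, 2).
Answer: det⊕(T) = 50; verdict: NONSINGULAR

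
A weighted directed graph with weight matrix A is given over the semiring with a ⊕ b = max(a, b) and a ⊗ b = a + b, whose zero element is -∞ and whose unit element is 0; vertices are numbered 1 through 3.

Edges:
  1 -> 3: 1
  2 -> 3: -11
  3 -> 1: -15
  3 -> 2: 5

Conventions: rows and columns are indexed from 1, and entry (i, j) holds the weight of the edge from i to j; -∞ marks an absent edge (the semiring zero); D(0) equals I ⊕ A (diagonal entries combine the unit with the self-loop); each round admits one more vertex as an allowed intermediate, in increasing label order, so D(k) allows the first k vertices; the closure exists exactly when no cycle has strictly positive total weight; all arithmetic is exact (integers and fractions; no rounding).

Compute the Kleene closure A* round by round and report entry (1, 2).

D(0):
  [0, -∞, 1]
  [-∞, 0, -11]
  [-15, 5, 0]
D(1):
  [0, -∞, 1]
  [-∞, 0, -11]
  [-15, 5, 0]
D(2):
  [0, -∞, 1]
  [-∞, 0, -11]
  [-15, 5, 0]
D(3):
  [0, 6, 1]
  [-26, 0, -11]
  [-15, 5, 0]
Answer: A*[1][2] = 6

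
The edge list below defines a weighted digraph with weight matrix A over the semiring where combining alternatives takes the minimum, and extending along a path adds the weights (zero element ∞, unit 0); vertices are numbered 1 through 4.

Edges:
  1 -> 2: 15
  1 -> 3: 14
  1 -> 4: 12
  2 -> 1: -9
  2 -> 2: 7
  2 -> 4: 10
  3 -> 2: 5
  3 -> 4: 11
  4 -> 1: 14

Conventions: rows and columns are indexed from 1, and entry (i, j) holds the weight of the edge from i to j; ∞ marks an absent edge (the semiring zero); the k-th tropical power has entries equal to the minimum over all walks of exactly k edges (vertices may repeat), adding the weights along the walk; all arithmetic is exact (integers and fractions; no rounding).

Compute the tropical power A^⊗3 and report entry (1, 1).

A^⊗2:
  [6, 19, ∞, 25]
  [-2, 6, 5, 3]
  [-4, 12, ∞, 15]
  [∞, 29, 28, 26]
A^⊗3:
  [10, 21, 20, 18]
  [-3, 10, 12, 10]
  [3, 11, 10, 8]
  [20, 33, ∞, 39]
Key observation: the optimum is the walk 1->3->2->1, with weight 14 + 5 + (-9) = 10.
Optimal value attained by: walk 1->3->2->1.
Answer: (A^⊗3)[1][1] = 10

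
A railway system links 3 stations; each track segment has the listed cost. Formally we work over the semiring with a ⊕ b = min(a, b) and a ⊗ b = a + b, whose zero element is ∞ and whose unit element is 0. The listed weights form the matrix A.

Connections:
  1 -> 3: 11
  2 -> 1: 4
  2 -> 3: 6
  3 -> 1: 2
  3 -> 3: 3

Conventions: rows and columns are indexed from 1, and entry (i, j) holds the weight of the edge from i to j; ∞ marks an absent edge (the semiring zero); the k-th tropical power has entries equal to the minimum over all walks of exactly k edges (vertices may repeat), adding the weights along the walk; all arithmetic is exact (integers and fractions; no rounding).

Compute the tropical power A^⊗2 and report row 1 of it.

A^⊗2:
  [13, ∞, 14]
  [8, ∞, 9]
  [5, ∞, 6]
Answer: row 1 of A^⊗2 = [13, ∞, 14]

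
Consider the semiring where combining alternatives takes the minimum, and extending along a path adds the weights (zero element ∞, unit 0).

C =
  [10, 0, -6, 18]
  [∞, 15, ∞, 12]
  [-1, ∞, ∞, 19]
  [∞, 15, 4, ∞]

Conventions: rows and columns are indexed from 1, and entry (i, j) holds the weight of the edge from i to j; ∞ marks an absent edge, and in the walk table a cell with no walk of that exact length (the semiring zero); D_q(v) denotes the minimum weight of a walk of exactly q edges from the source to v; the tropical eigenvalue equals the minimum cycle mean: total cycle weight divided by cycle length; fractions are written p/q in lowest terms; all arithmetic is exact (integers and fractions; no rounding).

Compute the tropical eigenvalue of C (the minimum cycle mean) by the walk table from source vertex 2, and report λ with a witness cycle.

q=0: [∞, 0, ∞, ∞]
q=1: [∞, 15, ∞, 12]
q=2: [∞, 27, 16, 27]
q=3: [15, 42, 31, 35]
q=4: [25, 15, 9, 33]
Optimal cycle mean attained by: cycle 1->3->1, total (-6) + (-1), length 2.
Answer: λ = -7/2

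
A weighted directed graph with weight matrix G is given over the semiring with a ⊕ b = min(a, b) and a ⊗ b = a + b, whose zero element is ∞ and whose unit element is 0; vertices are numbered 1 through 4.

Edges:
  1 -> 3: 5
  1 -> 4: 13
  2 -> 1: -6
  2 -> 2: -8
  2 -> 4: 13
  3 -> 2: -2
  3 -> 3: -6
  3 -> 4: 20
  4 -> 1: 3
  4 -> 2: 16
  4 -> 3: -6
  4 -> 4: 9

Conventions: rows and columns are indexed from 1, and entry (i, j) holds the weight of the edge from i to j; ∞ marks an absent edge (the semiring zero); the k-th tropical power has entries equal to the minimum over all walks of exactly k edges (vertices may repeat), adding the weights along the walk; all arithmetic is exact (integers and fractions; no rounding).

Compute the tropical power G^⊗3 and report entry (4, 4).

G^⊗2:
  [16, 3, -1, 22]
  [-14, -16, -1, 5]
  [-8, -10, -12, 11]
  [10, -8, -12, 14]
G^⊗3:
  [-3, -5, -7, 16]
  [-22, -24, -9, -3]
  [-16, -18, -18, 3]
  [-14, -16, -18, 5]
Key observation: the optimum is the walk 4->3->2->4, with weight (-6) + (-2) + 13 = 5.
Optimal value attained by: walk 4->3->2->4.
Answer: (G^⊗3)[4][4] = 5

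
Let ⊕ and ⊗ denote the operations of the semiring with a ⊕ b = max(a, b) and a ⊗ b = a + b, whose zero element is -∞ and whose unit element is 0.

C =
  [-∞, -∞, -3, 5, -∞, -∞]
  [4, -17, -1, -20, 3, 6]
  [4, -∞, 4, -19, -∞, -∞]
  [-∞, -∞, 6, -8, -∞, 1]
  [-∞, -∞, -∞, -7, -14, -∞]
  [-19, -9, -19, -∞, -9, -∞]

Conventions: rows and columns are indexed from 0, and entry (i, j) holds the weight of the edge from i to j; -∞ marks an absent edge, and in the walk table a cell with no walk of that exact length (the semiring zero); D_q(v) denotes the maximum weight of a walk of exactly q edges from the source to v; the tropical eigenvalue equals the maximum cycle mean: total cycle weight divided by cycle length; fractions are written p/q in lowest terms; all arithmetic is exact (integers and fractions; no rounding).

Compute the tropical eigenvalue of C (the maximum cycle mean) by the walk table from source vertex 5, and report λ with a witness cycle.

q=0: [-∞, -∞, -∞, -∞, -∞, 0]
q=1: [-19, -9, -19, -∞, -9, -∞]
q=2: [-5, -26, -10, -14, -6, -3]
q=3: [-6, -12, -6, 0, -12, -13]
q=4: [-2, -22, 6, -1, -9, 1]
q=5: [10, -8, 10, 3, -8, 0]
q=6: [14, -9, 14, 15, -5, 4]
Optimal cycle mean attained by: cycle 0->3->2->0, total 5 + 6 + 4, length 3.
Answer: λ = 5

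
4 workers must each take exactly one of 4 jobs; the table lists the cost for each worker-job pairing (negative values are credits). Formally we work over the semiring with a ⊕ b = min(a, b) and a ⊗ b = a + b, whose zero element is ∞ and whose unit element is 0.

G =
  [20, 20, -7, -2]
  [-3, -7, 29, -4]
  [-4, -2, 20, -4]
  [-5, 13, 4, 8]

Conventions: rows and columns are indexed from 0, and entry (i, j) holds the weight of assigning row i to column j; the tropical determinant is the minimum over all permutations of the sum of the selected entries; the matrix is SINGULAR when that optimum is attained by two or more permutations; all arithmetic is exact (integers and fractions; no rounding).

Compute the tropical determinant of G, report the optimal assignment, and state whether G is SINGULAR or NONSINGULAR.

σ = (0, 1, 2, 3): 20 + (-7) + 20 + 8 = 41
σ = (0, 1, 3, 2): 20 + (-7) + (-4) + 4 = 13
σ = (0, 2, 1, 3): 20 + 29 + (-2) + 8 = 55
σ = (0, 2, 3, 1): 20 + 29 + (-4) + 13 = 58
σ = (0, 3, 1, 2): 20 + (-4) + (-2) + 4 = 18
σ = (0, 3, 2, 1): 20 + (-4) + 20 + 13 = 49
σ = (1, 0, 2, 3): 20 + (-3) + 20 + 8 = 45
σ = (1, 0, 3, 2): 20 + (-3) + (-4) + 4 = 17
σ = (1, 2, 0, 3): 20 + 29 + (-4) + 8 = 53
σ = (1, 2, 3, 0): 20 + 29 + (-4) + (-5) = 40
σ = (1, 3, 0, 2): 20 + (-4) + (-4) + 4 = 16
σ = (1, 3, 2, 0): 20 + (-4) + 20 + (-5) = 31
σ = (2, 0, 1, 3): (-7) + (-3) + (-2) + 8 = -4
σ = (2, 0, 3, 1): (-7) + (-3) + (-4) + 13 = -1
σ = (2, 1, 0, 3): (-7) + (-7) + (-4) + 8 = -10
σ = (2, 1, 3, 0): (-7) + (-7) + (-4) + (-5) = -23
σ = (2, 3, 0, 1): (-7) + (-4) + (-4) + 13 = -2
σ = (2, 3, 1, 0): (-7) + (-4) + (-2) + (-5) = -18
σ = (3, 0, 1, 2): (-2) + (-3) + (-2) + 4 = -3
σ = (3, 0, 2, 1): (-2) + (-3) + 20 + 13 = 28
σ = (3, 1, 0, 2): (-2) + (-7) + (-4) + 4 = -9
σ = (3, 1, 2, 0): (-2) + (-7) + 20 + (-5) = 6
σ = (3, 2, 0, 1): (-2) + 29 + (-4) + 13 = 36
σ = (3, 2, 1, 0): (-2) + 29 + (-2) + (-5) = 20
Optimal value attained by: σ = (2, 1, 3, 0).
Answer: det⊕(G) = -23; verdict: NONSINGULAR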